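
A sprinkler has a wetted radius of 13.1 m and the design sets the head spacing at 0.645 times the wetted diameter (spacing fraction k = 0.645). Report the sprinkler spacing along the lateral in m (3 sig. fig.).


Approach: apply the sprinkler spacing rule (spacing as a fraction of wetted diameter), S = k*(2*R).
S = 0.645 * (2 * 13.1) = 16.9 m
Therefore the sprinkler spacing along the lateral = 16.9 m.


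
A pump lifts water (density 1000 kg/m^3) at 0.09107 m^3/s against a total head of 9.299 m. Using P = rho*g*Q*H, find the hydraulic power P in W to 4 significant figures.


P = 1000 * 9.81 * 0.09107 * 9.299 = 8308 W
Therefore the hydraulic power P = 8308 W.


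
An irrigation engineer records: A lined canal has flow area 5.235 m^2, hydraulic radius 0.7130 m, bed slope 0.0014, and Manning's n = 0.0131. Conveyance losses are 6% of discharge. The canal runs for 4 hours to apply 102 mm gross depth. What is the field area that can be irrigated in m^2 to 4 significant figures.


Approach: apply Manning's equation with a conveyance and depth budget, Q = (1/n)*A*R^(2/3)*S^(1/2); Q_field = Q*(1-loss); Area = Q_field*t/(d/1000).
Step 1 — canal discharge (Manning's equation):
  Q = (1/0.0131) * 5.235 * 0.7130^(2/3) * 0.0014^(1/2) = 11.9335 m^3/s
Step 2 — delivered flow: Q_field = 11.9335*(1 - 6/100) = 11.2175 m^3/s
Step 3 — volume delivered: V = 11.2175 * 4*3600 = 161532 m^3
Step 4 — area served: A = V / (depth/1000) = 161532 / 0.102 = 1584000 m^2
Therefore the field area that can be irrigated = 1584000 m^2.


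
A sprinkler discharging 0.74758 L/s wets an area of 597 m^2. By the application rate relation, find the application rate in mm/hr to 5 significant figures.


Approach: apply the application rate relation, rate = (Q/A)*3600.
rate = (0.74758 / 597) * 3600 = 4.5080 mm/hr
Therefore the application rate = 4.5080 mm/hr.


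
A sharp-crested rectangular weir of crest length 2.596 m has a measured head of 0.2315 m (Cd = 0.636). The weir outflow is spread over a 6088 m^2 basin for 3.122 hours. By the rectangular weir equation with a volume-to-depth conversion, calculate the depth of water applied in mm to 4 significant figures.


Approach: apply the rectangular weir equation with a volume-to-depth conversion, Q = (2/3)*Cd*L*sqrt(2g)*H^1.5; d = Q*t/A * 1000.
Step 1 — weir discharge:
  Q = (2/3)*0.636*2.596*sqrt(2*9.81)*0.2315^1.5 = 0.543058 m^3/s
Step 2 — volume: V = 0.543058 * 3.122*3600 = 6103.54 m^3
Step 3 — depth: d = V/A * 1000 = 6103.54/6088 * 1000 = 1003 mm
Therefore the depth of water applied = 1003 mm.


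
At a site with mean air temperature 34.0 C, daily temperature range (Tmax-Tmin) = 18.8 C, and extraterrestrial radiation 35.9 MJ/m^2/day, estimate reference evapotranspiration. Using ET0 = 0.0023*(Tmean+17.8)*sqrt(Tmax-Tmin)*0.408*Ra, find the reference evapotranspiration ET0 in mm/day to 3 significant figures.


ET0 = 0.0023*(34.0+17.8)*sqrt(18.8)*0.408*35.9 = 7.57 mm/day
Therefore the reference evapotranspiration ET0 = 7.57 mm/day.


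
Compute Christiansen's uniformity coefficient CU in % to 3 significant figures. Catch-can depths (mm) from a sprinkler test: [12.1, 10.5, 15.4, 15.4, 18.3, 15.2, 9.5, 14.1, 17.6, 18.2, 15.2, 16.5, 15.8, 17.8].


Approach: apply Christiansen's uniformity coefficient, CU = (1 - mean_abs_deviation/mean)*100.
mean = 15.114 mm
mean |d_i - mean| = 2.0367 mm
CU = (1 - 2.0367/15.114)*100 = 86.5 %
Therefore Christiansen's uniformity coefficient CU = 86.5 %.


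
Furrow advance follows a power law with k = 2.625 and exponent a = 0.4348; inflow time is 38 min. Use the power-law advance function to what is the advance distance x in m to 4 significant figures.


Approach: apply the power-law advance function, x = k*t^a.
x = 2.625 * 38^0.4348 = 12.76 m
Therefore the advance distance x = 12.76 m.


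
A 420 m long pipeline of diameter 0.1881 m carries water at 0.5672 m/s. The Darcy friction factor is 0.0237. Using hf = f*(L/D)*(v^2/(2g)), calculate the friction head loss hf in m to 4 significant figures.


hf = 0.0237 * (420/0.1881) * (0.5672^2 / (2*9.81))
hf = 0.8677 m
Therefore the friction head loss hf = 0.8677 m.


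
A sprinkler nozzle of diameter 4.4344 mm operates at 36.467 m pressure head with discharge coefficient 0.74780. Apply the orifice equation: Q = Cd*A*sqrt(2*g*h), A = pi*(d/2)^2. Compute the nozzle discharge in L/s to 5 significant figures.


A = pi*(4.4344e-3/2)^2 = 1.544399e-05 m^2
Q = 0.74780 * 1.544399e-05 * sqrt(2*9.81*36.467) * 1000 = 0.30892 L/s
Therefore the nozzle discharge = 0.30892 L/s.


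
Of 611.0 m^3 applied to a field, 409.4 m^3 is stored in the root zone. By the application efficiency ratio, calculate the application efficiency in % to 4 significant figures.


Approach: apply the application efficiency ratio, Ea = (stored/applied)*100.
Ea = (409.4/611.0)*100 = 67.00 %
Therefore the application efficiency = 67.00 %.


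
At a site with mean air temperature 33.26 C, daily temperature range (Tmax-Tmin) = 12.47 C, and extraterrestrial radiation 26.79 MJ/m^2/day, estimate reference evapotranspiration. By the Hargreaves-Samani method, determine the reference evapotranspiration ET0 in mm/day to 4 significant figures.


Approach: apply the Hargreaves-Samani method, ET0 = 0.0023*(Tmean+17.8)*sqrt(Tmax-Tmin)*0.408*Ra.
ET0 = 0.0023*(33.26+17.8)*sqrt(12.47)*0.408*26.79 = 4.533 mm/day
Therefore the reference evapotranspiration ET0 = 4.533 mm/day.


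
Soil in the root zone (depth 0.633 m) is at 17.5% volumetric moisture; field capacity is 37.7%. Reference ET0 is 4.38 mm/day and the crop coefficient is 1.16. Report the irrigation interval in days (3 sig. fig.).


Approach: apply soil-water budget scheduling, SMD = (FC-theta)/100*depth*1000; ETc = ET0*Kc; interval = SMD/ETc.
Step 1 — soil moisture deficit:
  SMD = (37.7 - 17.5)/100 * 0.633 * 1000 = 127.87 mm
Step 2 — daily crop ET (ETc = ET0*Kc):
  ETc = 4.38 * 1.16 = 5.0808 mm/day
Step 3 — irrigation interval (SMD/ETc):
  interval = 127.87 / 5.0808 = 25.2 days
Therefore the irrigation interval = 25.2 days.


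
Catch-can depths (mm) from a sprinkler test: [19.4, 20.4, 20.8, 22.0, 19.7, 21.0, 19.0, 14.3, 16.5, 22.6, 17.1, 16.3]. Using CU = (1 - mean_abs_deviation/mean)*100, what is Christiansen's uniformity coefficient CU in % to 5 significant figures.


mean = 19.09167 mm
mean |d_i - mean| = 2.043056 mm
CU = (1 - 2.043056/19.09167)*100 = 89.299 %
Therefore Christiansen's uniformity coefficient CU = 89.299 %.


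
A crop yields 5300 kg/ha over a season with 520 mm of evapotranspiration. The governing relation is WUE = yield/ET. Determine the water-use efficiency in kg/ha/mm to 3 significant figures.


WUE = 5300 / 520 = 10.2 kg/ha/mm
Therefore the water-use efficiency = 10.2 kg/ha/mm.


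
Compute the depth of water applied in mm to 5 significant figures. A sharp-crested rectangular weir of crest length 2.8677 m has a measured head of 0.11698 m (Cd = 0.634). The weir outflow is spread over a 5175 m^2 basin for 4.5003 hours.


Approach: apply the rectangular weir equation with a volume-to-depth conversion, Q = (2/3)*Cd*L*sqrt(2g)*H^1.5; d = Q*t/A * 1000.
Step 1 — weir discharge:
  Q = (2/3)*0.634*2.8677*sqrt(2*9.81)*0.11698^1.5 = 0.2148071 m^3/s
Step 2 — volume: V = 0.2148071 * 4.5003*3600 = 3480.107 m^3
Step 3 — depth: d = V/A * 1000 = 3480.107/5175 * 1000 = 672.48 mm
Therefore the depth of water applied = 672.48 mm.


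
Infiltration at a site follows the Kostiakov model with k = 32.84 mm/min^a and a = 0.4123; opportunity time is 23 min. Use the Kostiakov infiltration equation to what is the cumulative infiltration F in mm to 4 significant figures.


Approach: apply the Kostiakov infiltration equation, F = k*t^a.
F = 32.84 * 23^0.4123 = 119.6 mm
Therefore the cumulative infiltration F = 119.6 mm.


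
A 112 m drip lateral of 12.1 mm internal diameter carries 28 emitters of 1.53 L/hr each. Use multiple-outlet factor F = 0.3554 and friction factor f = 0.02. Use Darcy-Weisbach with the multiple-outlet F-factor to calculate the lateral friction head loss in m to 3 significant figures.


Approach: apply Darcy-Weisbach with the multiple-outlet F-factor, Q = n*q/(3600*1000) m^3/s; v = Q/A; hf = F*f*(L/D)*(v^2/(2g)).
Q = 28*1.53/(3600*1000) = 1.1900e-05 m^3/s
A = pi*(12.1e-3/2)^2 = 1.1499e-04 m^2, so v = Q/A = 0.10349 m/s
hf = 0.3554*0.02*(112/0.0121)*(0.10349^2/(2*9.81)) = 0.0359 m
Therefore the lateral friction head loss = 0.0359 m.


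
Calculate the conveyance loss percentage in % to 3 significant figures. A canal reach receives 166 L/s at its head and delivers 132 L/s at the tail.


Approach: apply the conveyance loss ratio, loss% = ((Q_head - Q_tail)/Q_head)*100.
loss = ((166 - 132)/166)*100 = 20.5 %
Therefore the conveyance loss percentage = 20.5 %.


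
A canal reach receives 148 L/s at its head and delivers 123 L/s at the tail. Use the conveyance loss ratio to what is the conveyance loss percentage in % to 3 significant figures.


Approach: apply the conveyance loss ratio, loss% = ((Q_head - Q_tail)/Q_head)*100.
loss = ((148 - 123)/148)*100 = 16.9 %
Therefore the conveyance loss percentage = 16.9 %.


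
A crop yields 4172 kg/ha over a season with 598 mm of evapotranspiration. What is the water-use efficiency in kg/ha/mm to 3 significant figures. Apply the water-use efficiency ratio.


Approach: apply the water-use efficiency ratio, WUE = yield/ET.
WUE = 4172 / 598 = 6.98 kg/ha/mm
Therefore the water-use efficiency = 6.98 kg/ha/mm.


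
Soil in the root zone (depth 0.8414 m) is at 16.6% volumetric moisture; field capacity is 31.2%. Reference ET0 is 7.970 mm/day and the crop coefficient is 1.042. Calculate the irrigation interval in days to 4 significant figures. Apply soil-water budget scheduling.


Approach: apply soil-water budget scheduling, SMD = (FC-theta)/100*depth*1000; ETc = ET0*Kc; interval = SMD/ETc.
Step 1 — soil moisture deficit:
  SMD = (31.2 - 16.6)/100 * 0.8414 * 1000 = 122.844 mm
Step 2 — daily crop ET (ETc = ET0*Kc):
  ETc = 7.970 * 1.042 = 8.30474 mm/day
Step 3 — irrigation interval (SMD/ETc):
  interval = 122.844 / 8.30474 = 14.79 days
Therefore the irrigation interval = 14.79 days.


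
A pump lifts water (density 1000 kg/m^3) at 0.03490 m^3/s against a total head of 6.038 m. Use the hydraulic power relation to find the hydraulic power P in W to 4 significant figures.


Approach: apply the hydraulic power relation, P = rho*g*Q*H.
P = 1000 * 9.81 * 0.03490 * 6.038 = 2067 W
Therefore the hydraulic power P = 2067 W.


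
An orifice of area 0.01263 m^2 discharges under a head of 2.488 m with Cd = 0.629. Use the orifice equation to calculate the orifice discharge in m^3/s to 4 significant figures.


Approach: apply the orifice equation, Q = Cd*A*sqrt(2*g*h).
Q = 0.629 * 0.01263 * sqrt(2*9.81*2.488) = 0.05550 m^3/s
Therefore the orifice discharge = 0.05550 m^3/s.


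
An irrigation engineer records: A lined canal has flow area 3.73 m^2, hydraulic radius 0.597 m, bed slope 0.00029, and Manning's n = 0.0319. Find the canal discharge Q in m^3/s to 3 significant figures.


Approach: apply Manning's equation, Q = (1/n)*A*R^(2/3)*S^(1/2).
Q = (1/0.0319) * 3.73 * 0.597^(2/3) * 0.00029^(1/2) = 1.41 m^3/s
Therefore the canal discharge Q = 1.41 m^3/s.


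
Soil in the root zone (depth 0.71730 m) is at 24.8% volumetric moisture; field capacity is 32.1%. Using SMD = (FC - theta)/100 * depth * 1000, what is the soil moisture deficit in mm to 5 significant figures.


SMD = (32.1 - 24.8)/100 * 0.71730 * 1000 = 52.363 mm
Therefore the soil moisture deficit = 52.363 mm.


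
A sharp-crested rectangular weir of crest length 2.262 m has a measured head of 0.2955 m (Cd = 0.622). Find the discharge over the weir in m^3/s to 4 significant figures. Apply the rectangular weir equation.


Approach: apply the rectangular weir equation, Q = (2/3)*Cd*L*sqrt(2g)*H^1.5.
Q = (2/3)*0.622*2.262*sqrt(2*9.81)*0.2955^1.5 = 0.6674 m^3/s
Therefore the discharge over the weir = 0.6674 m^3/s.


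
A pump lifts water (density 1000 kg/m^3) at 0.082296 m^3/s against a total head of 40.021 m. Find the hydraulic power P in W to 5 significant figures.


Approach: apply the hydraulic power relation, P = rho*g*Q*H.
P = 1000 * 9.81 * 0.082296 * 40.021 = 32310 W
Therefore the hydraulic power P = 32310 W.


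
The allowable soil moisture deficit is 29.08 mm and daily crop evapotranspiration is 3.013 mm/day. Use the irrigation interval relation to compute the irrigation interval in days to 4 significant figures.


Approach: apply the irrigation interval relation, interval = SMD / ETc.
interval = 29.08 / 3.013 = 9.652 days
Therefore the irrigation interval = 9.652 days.


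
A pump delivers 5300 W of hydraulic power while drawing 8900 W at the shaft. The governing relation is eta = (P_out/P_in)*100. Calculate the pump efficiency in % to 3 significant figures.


eta = (5300 / 8900) * 100 = 59.6 %
Therefore the pump efficiency = 59.6 %.


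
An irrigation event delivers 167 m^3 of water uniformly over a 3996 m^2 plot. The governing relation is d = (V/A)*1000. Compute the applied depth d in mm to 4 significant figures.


d = (167 / 3996) * 1000 = 41.79 mm
Therefore the applied depth d = 41.79 mm.


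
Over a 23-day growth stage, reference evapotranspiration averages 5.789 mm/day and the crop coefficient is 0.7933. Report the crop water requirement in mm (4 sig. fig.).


Approach: apply the crop water requirement relation, CWR = ET0 * Kc * days.
CWR = 5.789 * 0.7933 * 23 = 105.6 mm
Therefore the crop water requirement = 105.6 mm.


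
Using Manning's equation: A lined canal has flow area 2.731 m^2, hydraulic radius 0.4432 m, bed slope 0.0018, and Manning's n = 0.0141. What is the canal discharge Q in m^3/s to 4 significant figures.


Approach: apply Manning's equation, Q = (1/n)*A*R^(2/3)*S^(1/2).
Q = (1/0.0141) * 2.731 * 0.4432^(2/3) * 0.0018^(1/2) = 4.777 m^3/s
Therefore the canal discharge Q = 4.777 m^3/s.


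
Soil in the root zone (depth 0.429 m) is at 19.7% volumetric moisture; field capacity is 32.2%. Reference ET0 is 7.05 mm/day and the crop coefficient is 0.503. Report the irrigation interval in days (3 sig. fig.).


Approach: apply soil-water budget scheduling, SMD = (FC-theta)/100*depth*1000; ETc = ET0*Kc; interval = SMD/ETc.
Step 1 — soil moisture deficit:
  SMD = (32.2 - 19.7)/100 * 0.429 * 1000 = 53.625 mm
Step 2 — daily crop ET (ETc = ET0*Kc):
  ETc = 7.05 * 0.503 = 3.5461 mm/day
Step 3 — irrigation interval (SMD/ETc):
  interval = 53.625 / 3.5461 = 15.1 days
Therefore the irrigation interval = 15.1 days.


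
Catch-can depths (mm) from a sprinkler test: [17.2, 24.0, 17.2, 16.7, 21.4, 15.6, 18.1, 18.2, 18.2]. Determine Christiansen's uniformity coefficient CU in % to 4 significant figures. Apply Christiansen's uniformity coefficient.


Approach: apply Christiansen's uniformity coefficient, CU = (1 - mean_abs_deviation/mean)*100.
mean = 18.5111 mm
mean |d_i - mean| = 1.86173 mm
CU = (1 - 1.86173/18.5111)*100 = 89.94 %
Therefore Christiansen's uniformity coefficient CU = 89.94 %.


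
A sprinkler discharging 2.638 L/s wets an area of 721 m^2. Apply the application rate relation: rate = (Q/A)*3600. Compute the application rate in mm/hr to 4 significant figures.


rate = (2.638 / 721) * 3600 = 13.17 mm/hr
Therefore the application rate = 13.17 mm/hr.


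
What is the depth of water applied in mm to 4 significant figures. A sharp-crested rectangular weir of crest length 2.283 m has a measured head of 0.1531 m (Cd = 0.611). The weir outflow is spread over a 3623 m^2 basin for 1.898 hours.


Approach: apply the rectangular weir equation with a volume-to-depth conversion, Q = (2/3)*Cd*L*sqrt(2g)*H^1.5; d = Q*t/A * 1000.
Step 1 — weir discharge:
  Q = (2/3)*0.611*2.283*sqrt(2*9.81)*0.1531^1.5 = 0.246756 m^3/s
Step 2 — volume: V = 0.246756 * 1.898*3600 = 1686.04 m^3
Step 3 — depth: d = V/A * 1000 = 1686.04/3623 * 1000 = 465.4 mm
Therefore the depth of water applied = 465.4 mm.


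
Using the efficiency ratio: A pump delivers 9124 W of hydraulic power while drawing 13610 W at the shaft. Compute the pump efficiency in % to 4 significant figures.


Approach: apply the efficiency ratio, eta = (P_out/P_in)*100.
eta = (9124 / 13610) * 100 = 67.04 %
Therefore the pump efficiency = 67.04 %.


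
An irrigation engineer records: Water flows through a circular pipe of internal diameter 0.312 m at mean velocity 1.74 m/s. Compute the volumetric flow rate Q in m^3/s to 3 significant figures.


Approach: apply the continuity equation for pipe flow, Q = A * v with A = pi*(D/2)^2.
A = pi*(0.312/2)^2 = 0.076454 m^2
Q = 0.076454 * 1.74 = 0.133 m^3/s
Therefore the volumetric flow rate Q = 0.133 m^3/s.


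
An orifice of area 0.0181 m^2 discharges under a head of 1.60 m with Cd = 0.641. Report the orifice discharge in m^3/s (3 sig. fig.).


Approach: apply the orifice equation, Q = Cd*A*sqrt(2*g*h).
Q = 0.641 * 0.0181 * sqrt(2*9.81*1.60) = 0.0650 m^3/s
Therefore the orifice discharge = 0.0650 m^3/s.


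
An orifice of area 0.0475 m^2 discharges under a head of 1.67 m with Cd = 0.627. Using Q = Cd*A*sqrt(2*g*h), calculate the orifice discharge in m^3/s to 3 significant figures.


Q = 0.627 * 0.0475 * sqrt(2*9.81*1.67) = 0.170 m^3/s
Therefore the orifice discharge = 0.170 m^3/s.


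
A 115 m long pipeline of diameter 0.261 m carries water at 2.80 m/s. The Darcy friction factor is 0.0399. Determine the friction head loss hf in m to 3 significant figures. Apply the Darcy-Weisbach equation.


Approach: apply the Darcy-Weisbach equation, hf = f*(L/D)*(v^2/(2g)).
hf = 0.0399 * (115/0.261) * (2.80^2 / (2*9.81))
hf = 7.03 m
Therefore the friction head loss hf = 7.03 m.


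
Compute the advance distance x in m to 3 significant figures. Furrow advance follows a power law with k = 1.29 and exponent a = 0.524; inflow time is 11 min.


Approach: apply the power-law advance function, x = k*t^a.
x = 1.29 * 11^0.524 = 4.53 m
Therefore the advance distance x = 4.53 m.


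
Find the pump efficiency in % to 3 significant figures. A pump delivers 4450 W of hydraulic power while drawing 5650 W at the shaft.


Approach: apply the efficiency ratio, eta = (P_out/P_in)*100.
eta = (4450 / 5650) * 100 = 78.8 %
Therefore the pump efficiency = 78.8 %.


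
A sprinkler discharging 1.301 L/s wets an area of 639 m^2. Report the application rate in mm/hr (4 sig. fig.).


Approach: apply the application rate relation, rate = (Q/A)*3600.
rate = (1.301 / 639) * 3600 = 7.330 mm/hr
Therefore the application rate = 7.330 mm/hr.


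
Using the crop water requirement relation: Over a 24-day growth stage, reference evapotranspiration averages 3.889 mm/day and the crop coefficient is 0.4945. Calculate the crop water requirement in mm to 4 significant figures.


Approach: apply the crop water requirement relation, CWR = ET0 * Kc * days.
CWR = 3.889 * 0.4945 * 24 = 46.15 mm
Therefore the crop water requirement = 46.15 mm.


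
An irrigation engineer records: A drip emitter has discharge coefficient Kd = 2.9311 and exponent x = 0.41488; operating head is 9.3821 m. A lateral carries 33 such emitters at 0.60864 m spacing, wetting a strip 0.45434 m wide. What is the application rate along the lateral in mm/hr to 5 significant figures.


Approach: apply the emitter equation with a lateral mass balance, q = Kd*h^x; Q = n*q; rate = Q/(n*spacing*width).
Step 1 — single emitter flow (q = Kd*h^x):
  q = 2.9311 * 9.3821^0.41488 = 7.420249 L/hr
Step 2 — total lateral flow: Q = 33 * 7.420249 = 244.8682 L/hr
Step 3 — wetted area: A = 33 * 0.60864 * 0.45434 = 9.125473 m^2
Step 4 — application rate: Q/A = 244.8682/9.125473 = 26.833 mm/hr
Therefore the application rate along the lateral = 26.833 mm/hr.


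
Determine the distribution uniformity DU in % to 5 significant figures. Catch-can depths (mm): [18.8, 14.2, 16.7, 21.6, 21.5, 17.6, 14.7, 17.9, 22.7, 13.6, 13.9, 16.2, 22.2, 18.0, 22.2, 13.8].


Approach: apply the low-quarter distribution uniformity, DU = (mean of lowest quarter of readings / overall mean)*100.
sorted lowest 4 of 16: [13.6, 13.8, 13.9, 14.2] -> mean = 13.87500 mm
overall mean = 17.85000 mm
DU = (13.87500/17.85000)*100 = 77.731 %
Therefore the distribution uniformity DU = 77.731 %.


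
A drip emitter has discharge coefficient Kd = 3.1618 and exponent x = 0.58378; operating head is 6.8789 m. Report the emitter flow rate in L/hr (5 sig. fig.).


Approach: apply the emitter characteristic equation, q = Kd * h^x.
q = 3.1618 * 6.8789^0.58378 = 9.7468 L/hr
Therefore the emitter flow rate = 9.7468 L/hr.


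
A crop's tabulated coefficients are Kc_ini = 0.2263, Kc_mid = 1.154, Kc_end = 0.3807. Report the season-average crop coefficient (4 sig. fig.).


Approach: apply a simple seasonal average, Kc_avg = (Kc_ini + Kc_mid + Kc_end)/3.
Kc_avg = (0.2263 + 1.154 + 0.3807)/3 = 0.5870
Therefore the season-average crop coefficient = 0.5870.


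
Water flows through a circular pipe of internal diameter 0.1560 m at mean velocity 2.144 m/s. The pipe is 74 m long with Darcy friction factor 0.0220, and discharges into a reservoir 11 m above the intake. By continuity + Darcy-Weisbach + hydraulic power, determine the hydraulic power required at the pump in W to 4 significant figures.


Approach: apply continuity + Darcy-Weisbach + hydraulic power, Q = A*v; hf = f*(L/D)*(v^2/(2g)); H = static + hf; P = rho*g*Q*H.
Step 1 — flow rate (continuity, Q = A*v):
  A = pi*(0.1560/2)^2 = 0.0191134 m^2
  Q = 0.0191134 * 2.144 = 0.0409792 m^3/s
Step 2 — friction head loss (Darcy-Weisbach):
  hf = 0.0220 * (74/0.1560) * (2.144^2 / (2*9.81))
  hf = 2.44501 m
Step 3 — total head: H = 11 + 2.44501 = 13.4450 m
Step 4 — hydraulic power (P = rho*g*Q*H):
  P = 1000 * 9.81 * 0.0409792 * 13.4450 = 5405 W
Therefore the hydraulic power required at the pump = 5405 W.


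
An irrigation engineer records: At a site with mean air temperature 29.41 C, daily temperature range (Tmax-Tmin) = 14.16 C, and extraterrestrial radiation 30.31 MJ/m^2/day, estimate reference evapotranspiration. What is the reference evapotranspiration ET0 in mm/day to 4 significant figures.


Approach: apply the Hargreaves-Samani method, ET0 = 0.0023*(Tmean+17.8)*sqrt(Tmax-Tmin)*0.408*Ra.
ET0 = 0.0023*(29.41+17.8)*sqrt(14.16)*0.408*30.31 = 5.053 mm/day
Therefore the reference evapotranspiration ET0 = 5.053 mm/day.


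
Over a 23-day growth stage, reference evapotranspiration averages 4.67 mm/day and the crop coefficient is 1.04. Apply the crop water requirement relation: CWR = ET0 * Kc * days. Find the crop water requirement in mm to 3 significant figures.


CWR = 4.67 * 1.04 * 23 = 112 mm
Therefore the crop water requirement = 112 mm.


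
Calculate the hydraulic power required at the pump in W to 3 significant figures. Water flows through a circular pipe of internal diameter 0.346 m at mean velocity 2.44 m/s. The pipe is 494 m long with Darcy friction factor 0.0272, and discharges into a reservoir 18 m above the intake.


Approach: apply continuity + Darcy-Weisbach + hydraulic power, Q = A*v; hf = f*(L/D)*(v^2/(2g)); H = static + hf; P = rho*g*Q*H.
Step 1 — flow rate (continuity, Q = A*v):
  A = pi*(0.346/2)^2 = 0.094025 m^2
  Q = 0.094025 * 2.44 = 0.22942 m^3/s
Step 2 — friction head loss (Darcy-Weisbach):
  hf = 0.0272 * (494/0.346) * (2.44^2 / (2*9.81))
  hf = 11.784 m
Step 3 — total head: H = 18 + 11.784 = 29.784 m
Step 4 — hydraulic power (P = rho*g*Q*H):
  P = 1000 * 9.81 * 0.22942 * 29.784 = 67000 W
Therefore the hydraulic power required at the pump = 67000 W.


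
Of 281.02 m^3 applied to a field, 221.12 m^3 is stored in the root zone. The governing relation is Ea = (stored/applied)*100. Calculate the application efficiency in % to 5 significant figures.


Ea = (221.12/281.02)*100 = 78.685 %
Therefore the application efficiency = 78.685 %.


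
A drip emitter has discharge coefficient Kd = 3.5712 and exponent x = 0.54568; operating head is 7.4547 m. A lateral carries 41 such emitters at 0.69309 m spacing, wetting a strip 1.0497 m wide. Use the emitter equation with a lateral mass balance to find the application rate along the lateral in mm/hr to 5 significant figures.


Approach: apply the emitter equation with a lateral mass balance, q = Kd*h^x; Q = n*q; rate = Q/(n*spacing*width).
Step 1 — single emitter flow (q = Kd*h^x):
  q = 3.5712 * 7.4547^0.54568 = 10.68764 L/hr
Step 2 — total lateral flow: Q = 41 * 10.68764 = 438.1933 L/hr
Step 3 — wetted area: A = 41 * 0.69309 * 1.0497 = 29.82900 m^2
Step 4 — application rate: Q/A = 438.1933/29.82900 = 14.690 mm/hr
Therefore the application rate along the lateral = 14.690 mm/hr.


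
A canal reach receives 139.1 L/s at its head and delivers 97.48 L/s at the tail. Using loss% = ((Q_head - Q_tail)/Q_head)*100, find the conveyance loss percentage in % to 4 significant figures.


loss = ((139.1 - 97.48)/139.1)*100 = 29.92 %
Therefore the conveyance loss percentage = 29.92 %.


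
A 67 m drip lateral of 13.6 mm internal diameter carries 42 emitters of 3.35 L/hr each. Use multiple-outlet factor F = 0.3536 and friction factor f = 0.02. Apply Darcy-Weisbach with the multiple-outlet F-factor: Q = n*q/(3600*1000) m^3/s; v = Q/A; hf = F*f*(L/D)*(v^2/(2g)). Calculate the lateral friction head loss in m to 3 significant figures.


Q = 42*3.35/(3600*1000) = 3.9083e-05 m^3/s
A = pi*(13.6e-3/2)^2 = 1.4527e-04 m^2, so v = Q/A = 0.26904 m/s
hf = 0.3536*0.02*(67/0.0136)*(0.26904^2/(2*9.81)) = 0.129 m
Therefore the lateral friction head loss = 0.129 m.


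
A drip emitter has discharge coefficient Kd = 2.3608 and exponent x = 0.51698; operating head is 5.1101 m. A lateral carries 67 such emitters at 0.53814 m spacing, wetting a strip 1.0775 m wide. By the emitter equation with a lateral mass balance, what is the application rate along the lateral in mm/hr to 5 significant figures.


Approach: apply the emitter equation with a lateral mass balance, q = Kd*h^x; Q = n*q; rate = Q/(n*spacing*width).
Step 1 — single emitter flow (q = Kd*h^x):
  q = 2.3608 * 5.1101^0.51698 = 5.486597 L/hr
Step 2 — total lateral flow: Q = 67 * 5.486597 = 367.6020 L/hr
Step 3 — wetted area: A = 67 * 0.53814 * 1.0775 = 38.84967 m^2
Step 4 — application rate: Q/A = 367.6020/38.84967 = 9.4622 mm/hr
Therefore the application rate along the lateral = 9.4622 mm/hr.


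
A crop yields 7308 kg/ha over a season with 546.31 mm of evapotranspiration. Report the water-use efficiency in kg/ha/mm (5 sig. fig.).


Approach: apply the water-use efficiency ratio, WUE = yield/ET.
WUE = 7308 / 546.31 = 13.377 kg/ha/mm
Therefore the water-use efficiency = 13.377 kg/ha/mm.


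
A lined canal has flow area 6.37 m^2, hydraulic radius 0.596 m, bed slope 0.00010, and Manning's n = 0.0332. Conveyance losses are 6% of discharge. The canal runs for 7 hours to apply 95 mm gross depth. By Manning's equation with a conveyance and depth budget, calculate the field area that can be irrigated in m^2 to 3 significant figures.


Approach: apply Manning's equation with a conveyance and depth budget, Q = (1/n)*A*R^(2/3)*S^(1/2); Q_field = Q*(1-loss); Area = Q_field*t/(d/1000).
Step 1 — canal discharge (Manning's equation):
  Q = (1/0.0332) * 6.37 * 0.596^(2/3) * 0.00010^(1/2) = 1.3588 m^3/s
Step 2 — delivered flow: Q_field = 1.3588*(1 - 6/100) = 1.2773 m^3/s
Step 3 — volume delivered: V = 1.2773 * 7*3600 = 32188 m^3
Step 4 — area served: A = V / (depth/1000) = 32188 / 0.095 = 339000 m^2
Therefore the field area that can be irrigated = 339000 m^2.


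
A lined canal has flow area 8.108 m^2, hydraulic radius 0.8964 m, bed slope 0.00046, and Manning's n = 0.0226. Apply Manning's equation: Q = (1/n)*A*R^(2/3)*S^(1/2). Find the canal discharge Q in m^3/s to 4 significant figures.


Q = (1/0.0226) * 8.108 * 0.8964^(2/3) * 0.00046^(1/2) = 7.154 m^3/s
Therefore the canal discharge Q = 7.154 m^3/s.


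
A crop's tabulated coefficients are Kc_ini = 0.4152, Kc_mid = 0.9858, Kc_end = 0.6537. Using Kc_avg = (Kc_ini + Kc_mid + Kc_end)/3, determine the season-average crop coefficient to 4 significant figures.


Kc_avg = (0.4152 + 0.9858 + 0.6537)/3 = 0.6849
Therefore the season-average crop coefficient = 0.6849.


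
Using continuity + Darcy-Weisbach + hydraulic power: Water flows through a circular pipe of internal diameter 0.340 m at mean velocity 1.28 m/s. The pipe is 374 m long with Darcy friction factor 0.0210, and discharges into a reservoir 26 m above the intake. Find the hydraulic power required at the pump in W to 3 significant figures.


Approach: apply continuity + Darcy-Weisbach + hydraulic power, Q = A*v; hf = f*(L/D)*(v^2/(2g)); H = static + hf; P = rho*g*Q*H.
Step 1 — flow rate (continuity, Q = A*v):
  A = pi*(0.340/2)^2 = 0.090792 m^2
  Q = 0.090792 * 1.28 = 0.11621 m^3/s
Step 2 — friction head loss (Darcy-Weisbach):
  hf = 0.0210 * (374/0.340) * (1.28^2 / (2*9.81))
  hf = 1.9290 m
Step 3 — total head: H = 26 + 1.9290 = 27.929 m
Step 4 — hydraulic power (P = rho*g*Q*H):
  P = 1000 * 9.81 * 0.11621 * 27.929 = 31800 W
Therefore the hydraulic power required at the pump = 31800 W.


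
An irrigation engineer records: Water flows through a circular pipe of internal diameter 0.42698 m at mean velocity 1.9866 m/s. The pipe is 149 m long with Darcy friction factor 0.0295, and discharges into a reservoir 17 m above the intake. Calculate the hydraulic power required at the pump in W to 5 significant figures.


Approach: apply continuity + Darcy-Weisbach + hydraulic power, Q = A*v; hf = f*(L/D)*(v^2/(2g)); H = static + hf; P = rho*g*Q*H.
Step 1 — flow rate (continuity, Q = A*v):
  A = pi*(0.42698/2)^2 = 0.1431874 m^2
  Q = 0.1431874 * 1.9866 = 0.2844562 m^3/s
Step 2 — friction head loss (Darcy-Weisbach):
  hf = 0.0295 * (149/0.42698) * (1.9866^2 / (2*9.81))
  hf = 2.070726 m
Step 3 — total head: H = 17 + 2.070726 = 19.07073 m
Step 4 — hydraulic power (P = rho*g*Q*H):
  P = 1000 * 9.81 * 0.2844562 * 19.07073 = 53217 W
Therefore the hydraulic power required at the pump = 53217 W.


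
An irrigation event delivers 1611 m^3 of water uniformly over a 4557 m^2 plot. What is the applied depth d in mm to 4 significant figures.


Approach: apply depth from volume over area, d = (V/A)*1000.
d = (1611 / 4557) * 1000 = 353.5 mm
Therefore the applied depth d = 353.5 mm.


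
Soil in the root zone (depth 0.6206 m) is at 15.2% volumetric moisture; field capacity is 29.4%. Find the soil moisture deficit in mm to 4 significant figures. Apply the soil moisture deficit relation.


Approach: apply the soil moisture deficit relation, SMD = (FC - theta)/100 * depth * 1000.
SMD = (29.4 - 15.2)/100 * 0.6206 * 1000 = 88.13 mm
Therefore the soil moisture deficit = 88.13 mm.


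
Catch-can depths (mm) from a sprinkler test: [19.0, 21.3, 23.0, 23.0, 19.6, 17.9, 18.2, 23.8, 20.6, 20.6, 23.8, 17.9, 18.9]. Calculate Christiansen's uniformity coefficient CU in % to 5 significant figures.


Approach: apply Christiansen's uniformity coefficient, CU = (1 - mean_abs_deviation/mean)*100.
mean = 20.58462 mm
mean |d_i - mean| = 1.847337 mm
CU = (1 - 1.847337/20.58462)*100 = 91.026 %
Therefore Christiansen's uniformity coefficient CU = 91.026 %.


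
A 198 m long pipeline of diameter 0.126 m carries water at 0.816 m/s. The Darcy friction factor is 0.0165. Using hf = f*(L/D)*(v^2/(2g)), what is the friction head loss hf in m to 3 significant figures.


hf = 0.0165 * (198/0.126) * (0.816^2 / (2*9.81))
hf = 0.880 m
Therefore the friction head loss hf = 0.880 m.


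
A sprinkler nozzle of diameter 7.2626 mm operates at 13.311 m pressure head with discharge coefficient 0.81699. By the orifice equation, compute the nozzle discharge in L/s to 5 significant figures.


Approach: apply the orifice equation, Q = Cd*A*sqrt(2*g*h), A = pi*(d/2)^2.
A = pi*(7.2626e-3/2)^2 = 4.142611e-05 m^2
Q = 0.81699 * 4.142611e-05 * sqrt(2*9.81*13.311) * 1000 = 0.54695 L/s
Therefore the nozzle discharge = 0.54695 L/s.


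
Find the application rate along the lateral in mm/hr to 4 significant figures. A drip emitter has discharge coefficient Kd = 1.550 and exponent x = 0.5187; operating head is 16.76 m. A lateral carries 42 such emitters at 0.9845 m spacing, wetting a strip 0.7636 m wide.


Approach: apply the emitter equation with a lateral mass balance, q = Kd*h^x; Q = n*q; rate = Q/(n*spacing*width).
Step 1 — single emitter flow (q = Kd*h^x):
  q = 1.550 * 16.76^0.5187 = 6.68902 L/hr
Step 2 — total lateral flow: Q = 42 * 6.68902 = 280.939 L/hr
Step 3 — wetted area: A = 42 * 0.9845 * 0.7636 = 31.5741 m^2
Step 4 — application rate: Q/A = 280.939/31.5741 = 8.898 mm/hr
Therefore the application rate along the lateral = 8.898 mm/hr.


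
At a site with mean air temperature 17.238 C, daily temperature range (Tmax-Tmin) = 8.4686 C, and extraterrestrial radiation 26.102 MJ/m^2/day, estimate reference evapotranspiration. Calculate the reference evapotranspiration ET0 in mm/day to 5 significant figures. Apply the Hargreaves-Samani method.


Approach: apply the Hargreaves-Samani method, ET0 = 0.0023*(Tmean+17.8)*sqrt(Tmax-Tmin)*0.408*Ra.
ET0 = 0.0023*(17.238+17.8)*sqrt(8.4686)*0.408*26.102 = 2.4975 mm/day
Therefore the reference evapotranspiration ET0 = 2.4975 mm/day.


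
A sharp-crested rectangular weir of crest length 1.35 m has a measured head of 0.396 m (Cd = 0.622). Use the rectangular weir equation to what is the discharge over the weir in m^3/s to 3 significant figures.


Approach: apply the rectangular weir equation, Q = (2/3)*Cd*L*sqrt(2g)*H^1.5.
Q = (2/3)*0.622*1.35*sqrt(2*9.81)*0.396^1.5 = 0.618 m^3/s
Therefore the discharge over the weir = 0.618 m^3/s.


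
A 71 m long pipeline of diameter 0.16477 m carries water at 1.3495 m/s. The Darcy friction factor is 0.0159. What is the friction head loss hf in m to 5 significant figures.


Approach: apply the Darcy-Weisbach equation, hf = f*(L/D)*(v^2/(2g)).
hf = 0.0159 * (71/0.16477) * (1.3495^2 / (2*9.81))
hf = 0.63595 m
Therefore the friction head loss hf = 0.63595 m.


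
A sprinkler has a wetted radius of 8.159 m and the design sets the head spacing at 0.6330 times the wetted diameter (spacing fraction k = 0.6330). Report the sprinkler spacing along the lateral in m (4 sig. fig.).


Approach: apply the sprinkler spacing rule (spacing as a fraction of wetted diameter), S = k*(2*R).
S = 0.6330 * (2 * 8.159) = 10.33 m
Therefore the sprinkler spacing along the lateral = 10.33 m.


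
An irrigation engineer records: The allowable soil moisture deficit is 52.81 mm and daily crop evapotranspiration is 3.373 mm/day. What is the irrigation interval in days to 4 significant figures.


Approach: apply the irrigation interval relation, interval = SMD / ETc.
interval = 52.81 / 3.373 = 15.66 days
Therefore the irrigation interval = 15.66 days.


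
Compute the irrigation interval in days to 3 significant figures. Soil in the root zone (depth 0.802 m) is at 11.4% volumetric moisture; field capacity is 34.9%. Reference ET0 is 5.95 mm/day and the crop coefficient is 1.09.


Approach: apply soil-water budget scheduling, SMD = (FC-theta)/100*depth*1000; ETc = ET0*Kc; interval = SMD/ETc.
Step 1 — soil moisture deficit:
  SMD = (34.9 - 11.4)/100 * 0.802 * 1000 = 188.47 mm
Step 2 — daily crop ET (ETc = ET0*Kc):
  ETc = 5.95 * 1.09 = 6.4855 mm/day
Step 3 — irrigation interval (SMD/ETc):
  interval = 188.47 / 6.4855 = 29.1 days
Therefore the irrigation interval = 29.1 days.


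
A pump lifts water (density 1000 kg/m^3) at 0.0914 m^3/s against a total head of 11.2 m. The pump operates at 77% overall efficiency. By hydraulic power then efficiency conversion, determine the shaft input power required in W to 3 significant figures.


Approach: apply hydraulic power then efficiency conversion, P = rho*g*Q*H; P_in = P/eta.
Step 1 — hydraulic power (P = rho*g*Q*H):
  P = 1000 * 9.81 * 0.0914 * 11.2 = 10042 W
Step 2 — input power: P_in = P/eta = 10042 / 0.77 = 13000 W
Therefore the shaft input power required = 13000 W.


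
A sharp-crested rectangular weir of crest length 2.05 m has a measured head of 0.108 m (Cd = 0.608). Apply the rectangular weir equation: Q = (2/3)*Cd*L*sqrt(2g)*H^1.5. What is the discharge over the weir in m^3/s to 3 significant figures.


Q = (2/3)*0.608*2.05*sqrt(2*9.81)*0.108^1.5 = 0.131 m^3/s
Therefore the discharge over the weir = 0.131 m^3/s.


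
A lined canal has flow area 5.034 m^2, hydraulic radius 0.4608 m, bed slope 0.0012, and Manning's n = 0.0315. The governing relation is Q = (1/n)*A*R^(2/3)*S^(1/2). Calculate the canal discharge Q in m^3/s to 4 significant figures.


Q = (1/0.0315) * 5.034 * 0.4608^(2/3) * 0.0012^(1/2) = 3.303 m^3/s
Therefore the canal discharge Q = 3.303 m^3/s.


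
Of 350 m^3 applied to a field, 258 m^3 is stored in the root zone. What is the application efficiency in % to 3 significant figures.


Approach: apply the application efficiency ratio, Ea = (stored/applied)*100.
Ea = (258/350)*100 = 73.7 %
Therefore the application efficiency = 73.7 %.


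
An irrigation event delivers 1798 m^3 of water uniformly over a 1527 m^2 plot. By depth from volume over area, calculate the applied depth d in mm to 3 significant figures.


Approach: apply depth from volume over area, d = (V/A)*1000.
d = (1798 / 1527) * 1000 = 1180 mm
Therefore the applied depth d = 1180 mm.


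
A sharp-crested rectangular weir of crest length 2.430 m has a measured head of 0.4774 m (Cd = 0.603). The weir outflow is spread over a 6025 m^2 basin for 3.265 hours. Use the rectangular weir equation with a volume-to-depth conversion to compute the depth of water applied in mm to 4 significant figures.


Approach: apply the rectangular weir equation with a volume-to-depth conversion, Q = (2/3)*Cd*L*sqrt(2g)*H^1.5; d = Q*t/A * 1000.
Step 1 — weir discharge:
  Q = (2/3)*0.603*2.430*sqrt(2*9.81)*0.4774^1.5 = 1.42727 m^3/s
Step 2 — volume: V = 1.42727 * 3.265*3600 = 16776.1 m^3
Step 3 — depth: d = V/A * 1000 = 16776.1/6025 * 1000 = 2784 mm
Therefore the depth of water applied = 2784 mm.


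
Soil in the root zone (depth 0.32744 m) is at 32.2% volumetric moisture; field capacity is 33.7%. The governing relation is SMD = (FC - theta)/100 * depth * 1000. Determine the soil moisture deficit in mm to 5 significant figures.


SMD = (33.7 - 32.2)/100 * 0.32744 * 1000 = 4.9116 mm
Therefore the soil moisture deficit = 4.9116 mm.


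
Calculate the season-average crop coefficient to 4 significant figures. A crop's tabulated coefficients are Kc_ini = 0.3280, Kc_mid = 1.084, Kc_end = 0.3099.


Approach: apply a simple seasonal average, Kc_avg = (Kc_ini + Kc_mid + Kc_end)/3.
Kc_avg = (0.3280 + 1.084 + 0.3099)/3 = 0.5740
Therefore the season-average crop coefficient = 0.5740.


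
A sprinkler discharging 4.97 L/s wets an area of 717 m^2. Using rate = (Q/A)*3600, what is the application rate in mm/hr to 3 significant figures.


rate = (4.97 / 717) * 3600 = 25.0 mm/hr
Therefore the application rate = 25.0 mm/hr.


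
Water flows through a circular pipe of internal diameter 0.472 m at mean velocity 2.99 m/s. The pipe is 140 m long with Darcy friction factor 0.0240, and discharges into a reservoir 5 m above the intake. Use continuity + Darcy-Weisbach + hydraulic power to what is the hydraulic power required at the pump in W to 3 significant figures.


Approach: apply continuity + Darcy-Weisbach + hydraulic power, Q = A*v; hf = f*(L/D)*(v^2/(2g)); H = static + hf; P = rho*g*Q*H.
Step 1 — flow rate (continuity, Q = A*v):
  A = pi*(0.472/2)^2 = 0.17497 m^2
  Q = 0.17497 * 2.99 = 0.52317 m^3/s
Step 2 — friction head loss (Darcy-Weisbach):
  hf = 0.0240 * (140/0.472) * (2.99^2 / (2*9.81))
  hf = 3.2437 m
Step 3 — total head: H = 5 + 3.2437 = 8.2437 m
Step 4 — hydraulic power (P = rho*g*Q*H):
  P = 1000 * 9.81 * 0.52317 * 8.2437 = 42300 W
Therefore the hydraulic power required at the pump = 42300 W.


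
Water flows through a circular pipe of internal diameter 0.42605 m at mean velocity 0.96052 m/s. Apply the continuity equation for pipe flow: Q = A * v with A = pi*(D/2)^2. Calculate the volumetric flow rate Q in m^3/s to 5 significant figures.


A = pi*(0.42605/2)^2 = 0.1425644 m^2
Q = 0.1425644 * 0.96052 = 0.13694 m^3/s
Therefore the volumetric flow rate Q = 0.13694 m^3/s.
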